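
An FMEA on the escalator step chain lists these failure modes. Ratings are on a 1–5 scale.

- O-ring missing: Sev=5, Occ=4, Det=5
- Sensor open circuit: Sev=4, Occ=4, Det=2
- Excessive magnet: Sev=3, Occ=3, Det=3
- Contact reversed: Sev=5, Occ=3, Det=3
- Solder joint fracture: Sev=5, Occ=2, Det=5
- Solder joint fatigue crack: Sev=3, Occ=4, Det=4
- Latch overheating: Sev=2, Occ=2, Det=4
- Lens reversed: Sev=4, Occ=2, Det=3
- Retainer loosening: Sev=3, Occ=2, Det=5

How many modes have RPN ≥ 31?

RPN = Severity × Occurrence × Detection:
  O-ring missing: 5 × 4 × 5 = 100
  Sensor open circuit: 4 × 4 × 2 = 32
  Excessive magnet: 3 × 3 × 3 = 27
  Contact reversed: 5 × 3 × 3 = 45
  Solder joint fracture: 5 × 2 × 5 = 50
  Solder joint fatigue crack: 3 × 4 × 4 = 48
  Latch overheating: 2 × 2 × 4 = 16
  Lens reversed: 4 × 2 × 3 = 24
  Retainer loosening: 3 × 2 × 5 = 30
Modes with RPN ≥ 31: O-ring missing (100), Sensor open circuit (32), Contact reversed (45), Solder joint fracture (50), Solder joint fatigue crack (48) → 5.

5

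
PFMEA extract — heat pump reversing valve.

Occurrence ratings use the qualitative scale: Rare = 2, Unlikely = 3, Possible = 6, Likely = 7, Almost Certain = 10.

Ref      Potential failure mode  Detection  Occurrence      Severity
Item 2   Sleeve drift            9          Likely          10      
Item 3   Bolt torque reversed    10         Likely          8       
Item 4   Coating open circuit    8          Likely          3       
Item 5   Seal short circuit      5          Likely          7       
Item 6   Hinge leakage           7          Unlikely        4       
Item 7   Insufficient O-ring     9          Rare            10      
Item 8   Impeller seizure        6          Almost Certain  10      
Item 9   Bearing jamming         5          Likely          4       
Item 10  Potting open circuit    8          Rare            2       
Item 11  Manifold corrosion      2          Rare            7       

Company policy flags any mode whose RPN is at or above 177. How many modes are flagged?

5

RPN = Severity × Occurrence × Detection:
  Item 2: 10 × 7 × 9 = 630
  Item 3: 8 × 7 × 10 = 560
  Item 4: 3 × 7 × 8 = 168
  Item 5: 7 × 7 × 5 = 245
  Item 6: 4 × 3 × 7 = 84
  Item 7: 10 × 2 × 9 = 180
  Item 8: 10 × 10 × 6 = 600
  Item 9: 4 × 7 × 5 = 140
  Item 10: 2 × 2 × 8 = 32
  Item 11: 7 × 2 × 2 = 28
Modes with RPN ≥ 177: Item 2 (630), Item 3 (560), Item 5 (245), Item 7 (180), Item 8 (600) → 5.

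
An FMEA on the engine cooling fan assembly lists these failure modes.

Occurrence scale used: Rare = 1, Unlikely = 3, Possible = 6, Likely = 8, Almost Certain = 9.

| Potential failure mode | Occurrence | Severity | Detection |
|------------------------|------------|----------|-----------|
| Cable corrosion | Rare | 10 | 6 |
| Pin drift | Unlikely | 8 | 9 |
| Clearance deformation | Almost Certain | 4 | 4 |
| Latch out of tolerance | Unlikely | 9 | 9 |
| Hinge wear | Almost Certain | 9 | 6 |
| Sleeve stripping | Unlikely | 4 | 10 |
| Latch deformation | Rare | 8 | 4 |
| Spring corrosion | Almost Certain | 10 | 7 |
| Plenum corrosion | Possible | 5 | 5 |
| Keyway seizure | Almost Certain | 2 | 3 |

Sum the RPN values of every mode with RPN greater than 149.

1725

RPN = Severity × Occurrence × Detection:
  Cable corrosion: 10 × 1 × 6 = 60
  Pin drift: 8 × 3 × 9 = 216
  Clearance deformation: 4 × 9 × 4 = 144
  Latch out of tolerance: 9 × 3 × 9 = 243
  Hinge wear: 9 × 9 × 6 = 486
  Sleeve stripping: 4 × 3 × 10 = 120
  Latch deformation: 8 × 1 × 4 = 32
  Spring corrosion: 10 × 9 × 7 = 630
  Plenum corrosion: 5 × 6 × 5 = 150
  Keyway seizure: 2 × 9 × 3 = 54
RPN > 149: Pin drift (216), Latch out of tolerance (243), Hinge wear (486), Spring corrosion (630), Plenum corrosion (150).
Sum: 216 + 243 + 486 + 630 + 150 = 1725.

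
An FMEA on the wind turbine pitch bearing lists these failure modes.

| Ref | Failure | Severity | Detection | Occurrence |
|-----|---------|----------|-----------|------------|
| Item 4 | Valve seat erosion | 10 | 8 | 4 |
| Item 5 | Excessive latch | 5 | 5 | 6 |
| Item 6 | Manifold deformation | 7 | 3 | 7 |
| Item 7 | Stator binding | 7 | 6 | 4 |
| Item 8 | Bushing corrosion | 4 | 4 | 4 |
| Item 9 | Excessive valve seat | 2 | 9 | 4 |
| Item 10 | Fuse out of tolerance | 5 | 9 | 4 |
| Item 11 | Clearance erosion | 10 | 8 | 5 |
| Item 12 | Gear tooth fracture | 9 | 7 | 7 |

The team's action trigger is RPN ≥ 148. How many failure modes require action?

RPN = Severity × Occurrence × Detection:
  Item 4: 10 × 4 × 8 = 320
  Item 5: 5 × 6 × 5 = 150
  Item 6: 7 × 7 × 3 = 147
  Item 7: 7 × 4 × 6 = 168
  Item 8: 4 × 4 × 4 = 64
  Item 9: 2 × 4 × 9 = 72
  Item 10: 5 × 4 × 9 = 180
  Item 11: 10 × 5 × 8 = 400
  Item 12: 9 × 7 × 7 = 441
Modes with RPN ≥ 148: Item 4 (320), Item 5 (150), Item 7 (168), Item 10 (180), Item 11 (400), Item 12 (441) → 6.

6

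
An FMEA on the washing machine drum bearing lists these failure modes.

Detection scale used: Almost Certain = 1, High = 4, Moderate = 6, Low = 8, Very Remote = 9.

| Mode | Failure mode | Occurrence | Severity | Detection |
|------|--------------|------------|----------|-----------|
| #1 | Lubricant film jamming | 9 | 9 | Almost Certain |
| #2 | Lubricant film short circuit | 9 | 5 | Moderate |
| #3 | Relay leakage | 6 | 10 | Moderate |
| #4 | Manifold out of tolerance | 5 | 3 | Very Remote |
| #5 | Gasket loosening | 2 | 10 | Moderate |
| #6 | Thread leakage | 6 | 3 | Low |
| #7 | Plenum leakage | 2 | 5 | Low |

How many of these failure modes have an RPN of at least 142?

RPN = Severity × Occurrence × Detection:
  #1: 9 × 9 × 1 = 81
  #2: 5 × 9 × 6 = 270
  #3: 10 × 6 × 6 = 360
  #4: 3 × 5 × 9 = 135
  #5: 10 × 2 × 6 = 120
  #6: 3 × 6 × 8 = 144
  #7: 5 × 2 × 8 = 80
Modes with RPN ≥ 142: #2 (270), #3 (360), #6 (144) → 3.

3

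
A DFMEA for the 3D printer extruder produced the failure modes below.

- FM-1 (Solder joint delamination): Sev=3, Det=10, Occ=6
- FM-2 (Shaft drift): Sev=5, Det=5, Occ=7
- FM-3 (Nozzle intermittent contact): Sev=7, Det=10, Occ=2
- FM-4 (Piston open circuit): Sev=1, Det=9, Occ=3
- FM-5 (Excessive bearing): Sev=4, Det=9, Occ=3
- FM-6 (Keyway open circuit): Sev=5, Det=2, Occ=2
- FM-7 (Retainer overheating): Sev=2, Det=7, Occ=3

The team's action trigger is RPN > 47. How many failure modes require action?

RPN = Severity × Occurrence × Detection:
  FM-1: 3 × 6 × 10 = 180
  FM-2: 5 × 7 × 5 = 175
  FM-3: 7 × 2 × 10 = 140
  FM-4: 1 × 3 × 9 = 27
  FM-5: 4 × 3 × 9 = 108
  FM-6: 5 × 2 × 2 = 20
  FM-7: 2 × 3 × 7 = 42
Modes with RPN > 47: FM-1 (180), FM-2 (175), FM-3 (140), FM-5 (108) → 4.

4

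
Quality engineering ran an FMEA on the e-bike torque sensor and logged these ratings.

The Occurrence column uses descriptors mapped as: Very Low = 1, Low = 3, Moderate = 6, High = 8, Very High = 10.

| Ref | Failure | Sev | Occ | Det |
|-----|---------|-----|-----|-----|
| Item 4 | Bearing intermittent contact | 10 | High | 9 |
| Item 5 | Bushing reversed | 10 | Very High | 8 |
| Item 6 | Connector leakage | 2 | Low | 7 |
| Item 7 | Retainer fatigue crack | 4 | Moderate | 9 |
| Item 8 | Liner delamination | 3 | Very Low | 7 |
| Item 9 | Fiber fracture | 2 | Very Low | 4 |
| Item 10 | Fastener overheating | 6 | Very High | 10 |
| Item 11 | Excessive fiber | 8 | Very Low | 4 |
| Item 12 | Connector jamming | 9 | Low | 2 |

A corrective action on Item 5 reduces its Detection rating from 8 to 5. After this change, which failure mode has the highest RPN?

RPN = Severity × Occurrence × Detection:
  Item 4: 10 × 8 × 9 = 720
  Item 5: 10 × 10 × 8 = 800
  Item 6: 2 × 3 × 7 = 42
  Item 7: 4 × 6 × 9 = 216
  Item 8: 3 × 1 × 7 = 21
  Item 9: 2 × 1 × 4 = 8
  Item 10: 6 × 10 × 10 = 600
  Item 11: 8 × 1 × 4 = 32
  Item 12: 9 × 3 × 2 = 54
After action: Item 5 → 10 × 10 × 5 = 500.
Revised RPNs: Item 4=720, Item 10=600, Item 5=500, Item 7=216, Item 12=54, Item 6=42, Item 11=32, Item 8=21, Item 9=8.
Highest is now Item 4 (720).

Item 4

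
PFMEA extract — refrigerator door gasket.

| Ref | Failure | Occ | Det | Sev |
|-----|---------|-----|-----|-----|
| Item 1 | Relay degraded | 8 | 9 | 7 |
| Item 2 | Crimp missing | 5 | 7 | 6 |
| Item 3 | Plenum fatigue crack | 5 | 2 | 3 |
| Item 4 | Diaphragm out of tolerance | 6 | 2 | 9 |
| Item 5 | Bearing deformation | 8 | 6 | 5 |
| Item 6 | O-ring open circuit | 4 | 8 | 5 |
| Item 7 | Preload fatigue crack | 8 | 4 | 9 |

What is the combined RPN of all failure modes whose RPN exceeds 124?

RPN = Severity × Occurrence × Detection:
  Item 1: 7 × 8 × 9 = 504
  Item 2: 6 × 5 × 7 = 210
  Item 3: 3 × 5 × 2 = 30
  Item 4: 9 × 6 × 2 = 108
  Item 5: 5 × 8 × 6 = 240
  Item 6: 5 × 4 × 8 = 160
  Item 7: 9 × 8 × 4 = 288
RPN > 124: Item 1 (504), Item 2 (210), Item 5 (240), Item 6 (160), Item 7 (288).
Sum: 504 + 210 + 240 + 160 + 288 = 1402.

1402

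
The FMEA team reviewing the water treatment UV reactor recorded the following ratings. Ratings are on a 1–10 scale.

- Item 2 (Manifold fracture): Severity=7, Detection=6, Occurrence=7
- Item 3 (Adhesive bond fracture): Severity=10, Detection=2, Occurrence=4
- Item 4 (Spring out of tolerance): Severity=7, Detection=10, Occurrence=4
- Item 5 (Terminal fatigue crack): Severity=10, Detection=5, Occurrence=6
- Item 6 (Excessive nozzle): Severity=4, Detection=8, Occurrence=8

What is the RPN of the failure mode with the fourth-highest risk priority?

256

RPN = Severity × Occurrence × Detection:
  Item 2: 7 × 7 × 6 = 294
  Item 3: 10 × 4 × 2 = 80
  Item 4: 7 × 4 × 10 = 280
  Item 5: 10 × 6 × 5 = 300
  Item 6: 4 × 8 × 8 = 256
Sorted descending: 300, 294, 280, 256, 80.
The fourth-highest RPN is 256 (Item 6).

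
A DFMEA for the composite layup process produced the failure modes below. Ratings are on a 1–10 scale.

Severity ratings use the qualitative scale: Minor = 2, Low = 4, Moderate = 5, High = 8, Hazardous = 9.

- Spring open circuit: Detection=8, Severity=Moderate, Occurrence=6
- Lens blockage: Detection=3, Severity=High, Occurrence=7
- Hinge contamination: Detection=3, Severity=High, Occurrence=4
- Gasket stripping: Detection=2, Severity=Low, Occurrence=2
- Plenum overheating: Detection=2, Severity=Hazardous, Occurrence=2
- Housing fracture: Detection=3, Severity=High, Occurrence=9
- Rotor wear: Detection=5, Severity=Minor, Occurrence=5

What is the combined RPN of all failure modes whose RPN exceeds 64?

RPN = Severity × Occurrence × Detection:
  Spring open circuit: 5 × 6 × 8 = 240
  Lens blockage: 8 × 7 × 3 = 168
  Hinge contamination: 8 × 4 × 3 = 96
  Gasket stripping: 4 × 2 × 2 = 16
  Plenum overheating: 9 × 2 × 2 = 36
  Housing fracture: 8 × 9 × 3 = 216
  Rotor wear: 2 × 5 × 5 = 50
RPN > 64: Spring open circuit (240), Lens blockage (168), Hinge contamination (96), Housing fracture (216).
Sum: 240 + 168 + 96 + 216 = 720.

720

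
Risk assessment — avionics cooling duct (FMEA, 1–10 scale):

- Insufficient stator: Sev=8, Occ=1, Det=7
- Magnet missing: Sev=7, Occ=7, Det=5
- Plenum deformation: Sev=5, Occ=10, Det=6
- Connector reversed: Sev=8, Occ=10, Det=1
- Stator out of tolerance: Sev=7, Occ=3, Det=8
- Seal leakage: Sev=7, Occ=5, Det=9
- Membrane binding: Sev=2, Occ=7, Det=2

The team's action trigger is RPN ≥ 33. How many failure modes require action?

6

RPN = Severity × Occurrence × Detection:
  Insufficient stator: 8 × 1 × 7 = 56
  Magnet missing: 7 × 7 × 5 = 245
  Plenum deformation: 5 × 10 × 6 = 300
  Connector reversed: 8 × 10 × 1 = 80
  Stator out of tolerance: 7 × 3 × 8 = 168
  Seal leakage: 7 × 5 × 9 = 315
  Membrane binding: 2 × 7 × 2 = 28
Modes with RPN ≥ 33: Insufficient stator (56), Magnet missing (245), Plenum deformation (300), Connector reversed (80), Stator out of tolerance (168), Seal leakage (315) → 6.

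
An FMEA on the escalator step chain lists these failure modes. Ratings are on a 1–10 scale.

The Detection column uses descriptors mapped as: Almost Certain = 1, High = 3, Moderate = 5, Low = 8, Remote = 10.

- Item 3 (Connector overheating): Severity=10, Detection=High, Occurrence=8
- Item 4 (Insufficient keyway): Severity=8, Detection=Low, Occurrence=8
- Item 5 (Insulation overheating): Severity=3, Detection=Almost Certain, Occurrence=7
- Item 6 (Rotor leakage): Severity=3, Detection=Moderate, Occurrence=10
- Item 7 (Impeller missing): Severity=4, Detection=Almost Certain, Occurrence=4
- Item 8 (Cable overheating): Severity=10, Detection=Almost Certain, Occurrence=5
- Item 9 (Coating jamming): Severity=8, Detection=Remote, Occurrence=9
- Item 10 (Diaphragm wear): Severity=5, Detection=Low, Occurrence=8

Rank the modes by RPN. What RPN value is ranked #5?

RPN = Severity × Occurrence × Detection:
  Item 3: 10 × 8 × 3 = 240
  Item 4: 8 × 8 × 8 = 512
  Item 5: 3 × 7 × 1 = 21
  Item 6: 3 × 10 × 5 = 150
  Item 7: 4 × 4 × 1 = 16
  Item 8: 10 × 5 × 1 = 50
  Item 9: 8 × 9 × 10 = 720
  Item 10: 5 × 8 × 8 = 320
Sorted descending: 720, 512, 320, 240, 150, 50, 21, 16.
The fifth-highest RPN is 150 (Item 6).

150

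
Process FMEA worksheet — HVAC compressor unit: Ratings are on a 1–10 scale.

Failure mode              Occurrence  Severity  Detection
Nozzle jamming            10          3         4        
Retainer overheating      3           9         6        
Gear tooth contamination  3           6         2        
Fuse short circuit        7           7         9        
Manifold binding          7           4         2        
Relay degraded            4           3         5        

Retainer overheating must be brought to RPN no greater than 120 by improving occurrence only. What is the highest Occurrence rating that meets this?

2

Retainer overheating: S=9, O=3, D=6 → current RPN = 162.
Fixed product = 54. Need 54 × O ≤ 120, so O ≤ 120/54 = 2.22.
Maximum integer Occurrence rating = 2 (gives RPN 108; O=3 would give 162 > 120).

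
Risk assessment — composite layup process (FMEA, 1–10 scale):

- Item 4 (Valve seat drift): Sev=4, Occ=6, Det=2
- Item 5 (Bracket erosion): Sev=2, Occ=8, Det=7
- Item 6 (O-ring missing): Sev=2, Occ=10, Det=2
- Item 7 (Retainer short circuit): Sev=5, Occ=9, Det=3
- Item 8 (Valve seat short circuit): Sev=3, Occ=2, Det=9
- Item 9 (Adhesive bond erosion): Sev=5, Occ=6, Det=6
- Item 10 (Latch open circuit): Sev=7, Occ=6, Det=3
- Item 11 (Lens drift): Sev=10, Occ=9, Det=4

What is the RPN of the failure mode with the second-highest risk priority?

RPN = Severity × Occurrence × Detection:
  Item 4: 4 × 6 × 2 = 48
  Item 5: 2 × 8 × 7 = 112
  Item 6: 2 × 10 × 2 = 40
  Item 7: 5 × 9 × 3 = 135
  Item 8: 3 × 2 × 9 = 54
  Item 9: 5 × 6 × 6 = 180
  Item 10: 7 × 6 × 3 = 126
  Item 11: 10 × 9 × 4 = 360
Sorted descending: 360, 180, 135, 126, 112, 54, 48, 40.
The second-highest RPN is 180 (Item 9).

180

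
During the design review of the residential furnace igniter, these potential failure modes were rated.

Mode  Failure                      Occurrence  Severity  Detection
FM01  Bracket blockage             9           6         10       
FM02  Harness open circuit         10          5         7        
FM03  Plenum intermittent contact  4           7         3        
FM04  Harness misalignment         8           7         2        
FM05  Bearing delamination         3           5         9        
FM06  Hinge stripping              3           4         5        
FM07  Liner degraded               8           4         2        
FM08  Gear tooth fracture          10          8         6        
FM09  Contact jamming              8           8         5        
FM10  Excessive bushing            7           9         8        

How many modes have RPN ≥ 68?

8

RPN = Severity × Occurrence × Detection:
  FM01: 6 × 9 × 10 = 540
  FM02: 5 × 10 × 7 = 350
  FM03: 7 × 4 × 3 = 84
  FM04: 7 × 8 × 2 = 112
  FM05: 5 × 3 × 9 = 135
  FM06: 4 × 3 × 5 = 60
  FM07: 4 × 8 × 2 = 64
  FM08: 8 × 10 × 6 = 480
  FM09: 8 × 8 × 5 = 320
  FM10: 9 × 7 × 8 = 504
Modes with RPN ≥ 68: FM01 (540), FM02 (350), FM03 (84), FM04 (112), FM05 (135), FM08 (480), FM09 (320), FM10 (504) → 8.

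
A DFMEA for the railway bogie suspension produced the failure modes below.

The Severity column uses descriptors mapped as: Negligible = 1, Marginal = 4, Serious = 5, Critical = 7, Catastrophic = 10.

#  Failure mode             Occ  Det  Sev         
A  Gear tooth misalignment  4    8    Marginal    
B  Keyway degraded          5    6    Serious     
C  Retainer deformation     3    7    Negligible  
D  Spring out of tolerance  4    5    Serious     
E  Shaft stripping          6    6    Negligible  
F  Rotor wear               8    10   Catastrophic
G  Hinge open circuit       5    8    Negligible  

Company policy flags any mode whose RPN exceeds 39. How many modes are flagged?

5

RPN = Severity × Occurrence × Detection:
  A: 4 × 4 × 8 = 128
  B: 5 × 5 × 6 = 150
  C: 1 × 3 × 7 = 21
  D: 5 × 4 × 5 = 100
  E: 1 × 6 × 6 = 36
  F: 10 × 8 × 10 = 800
  G: 1 × 5 × 8 = 40
Modes with RPN > 39: A (128), B (150), D (100), F (800), G (40) → 5.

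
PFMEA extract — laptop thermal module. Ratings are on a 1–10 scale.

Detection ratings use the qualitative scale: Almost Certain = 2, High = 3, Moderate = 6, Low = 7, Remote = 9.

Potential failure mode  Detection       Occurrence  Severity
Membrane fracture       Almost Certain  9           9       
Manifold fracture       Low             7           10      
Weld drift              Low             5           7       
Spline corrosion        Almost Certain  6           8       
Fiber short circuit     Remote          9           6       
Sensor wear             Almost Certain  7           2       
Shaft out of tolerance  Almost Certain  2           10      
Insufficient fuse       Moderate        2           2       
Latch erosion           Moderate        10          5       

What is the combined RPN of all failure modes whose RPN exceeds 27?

RPN = Severity × Occurrence × Detection:
  Membrane fracture: 9 × 9 × 2 = 162
  Manifold fracture: 10 × 7 × 7 = 490
  Weld drift: 7 × 5 × 7 = 245
  Spline corrosion: 8 × 6 × 2 = 96
  Fiber short circuit: 6 × 9 × 9 = 486
  Sensor wear: 2 × 7 × 2 = 28
  Shaft out of tolerance: 10 × 2 × 2 = 40
  Insufficient fuse: 2 × 2 × 6 = 24
  Latch erosion: 5 × 10 × 6 = 300
RPN > 27: Membrane fracture (162), Manifold fracture (490), Weld drift (245), Spline corrosion (96), Fiber short circuit (486), Sensor wear (28), Shaft out of tolerance (40), Latch erosion (300).
Sum: 162 + 490 + 245 + 96 + 486 + 28 + 40 + 300 = 1847.

1847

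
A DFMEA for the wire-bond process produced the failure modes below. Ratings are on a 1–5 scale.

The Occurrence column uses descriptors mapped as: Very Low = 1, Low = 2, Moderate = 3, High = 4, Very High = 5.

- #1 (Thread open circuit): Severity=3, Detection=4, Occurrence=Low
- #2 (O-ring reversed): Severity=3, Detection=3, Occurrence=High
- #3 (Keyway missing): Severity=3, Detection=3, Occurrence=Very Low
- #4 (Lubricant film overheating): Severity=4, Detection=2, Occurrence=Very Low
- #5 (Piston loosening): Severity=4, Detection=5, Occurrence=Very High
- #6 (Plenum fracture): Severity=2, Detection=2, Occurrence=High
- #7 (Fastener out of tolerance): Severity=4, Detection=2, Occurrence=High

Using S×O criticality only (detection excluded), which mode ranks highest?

#5

Criticality = Severity × Occurrence:
  #1: 3 × 2 = 6
  #2: 3 × 4 = 12
  #3: 3 × 1 = 3
  #4: 4 × 1 = 4
  #5: 4 × 5 = 20
  #6: 2 × 4 = 8
  #7: 4 × 4 = 16
Highest criticality is 20 → #5.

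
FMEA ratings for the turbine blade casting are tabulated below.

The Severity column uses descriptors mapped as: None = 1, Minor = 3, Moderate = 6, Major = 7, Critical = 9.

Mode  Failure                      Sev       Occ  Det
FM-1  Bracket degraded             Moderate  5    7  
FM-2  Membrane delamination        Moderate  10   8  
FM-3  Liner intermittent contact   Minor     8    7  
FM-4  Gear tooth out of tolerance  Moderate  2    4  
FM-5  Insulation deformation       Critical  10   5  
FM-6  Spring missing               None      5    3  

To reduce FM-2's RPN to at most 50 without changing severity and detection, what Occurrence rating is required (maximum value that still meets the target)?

FM-2: S=6, O=10, D=8 → current RPN = 480.
Fixed product = 48. Need 48 × O ≤ 50, so O ≤ 50/48 = 1.04.
Maximum integer Occurrence rating = 1 (gives RPN 48; O=2 would give 96 > 50).

1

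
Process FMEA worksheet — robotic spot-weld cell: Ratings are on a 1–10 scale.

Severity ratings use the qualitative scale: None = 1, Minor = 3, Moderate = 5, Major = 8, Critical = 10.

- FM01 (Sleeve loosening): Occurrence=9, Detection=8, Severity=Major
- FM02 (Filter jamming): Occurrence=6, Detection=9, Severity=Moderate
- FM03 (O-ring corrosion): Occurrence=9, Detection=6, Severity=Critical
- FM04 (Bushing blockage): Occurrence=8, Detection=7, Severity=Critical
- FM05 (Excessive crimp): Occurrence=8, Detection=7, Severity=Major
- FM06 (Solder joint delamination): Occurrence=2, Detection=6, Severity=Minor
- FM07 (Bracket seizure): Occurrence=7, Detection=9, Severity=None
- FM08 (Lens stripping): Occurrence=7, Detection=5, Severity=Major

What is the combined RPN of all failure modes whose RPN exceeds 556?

RPN = Severity × Occurrence × Detection:
  FM01: 8 × 9 × 8 = 576
  FM02: 5 × 6 × 9 = 270
  FM03: 10 × 9 × 6 = 540
  FM04: 10 × 8 × 7 = 560
  FM05: 8 × 8 × 7 = 448
  FM06: 3 × 2 × 6 = 36
  FM07: 1 × 7 × 9 = 63
  FM08: 8 × 7 × 5 = 280
RPN > 556: FM01 (576), FM04 (560).
Sum: 576 + 560 = 1136.

1136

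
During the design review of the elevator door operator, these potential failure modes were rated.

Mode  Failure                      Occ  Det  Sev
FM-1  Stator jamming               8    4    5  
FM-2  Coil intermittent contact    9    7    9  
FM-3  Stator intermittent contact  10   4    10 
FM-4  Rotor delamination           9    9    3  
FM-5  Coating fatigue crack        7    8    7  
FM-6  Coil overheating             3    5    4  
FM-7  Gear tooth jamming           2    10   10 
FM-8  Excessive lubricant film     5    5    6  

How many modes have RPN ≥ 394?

2

RPN = Severity × Occurrence × Detection:
  FM-1: 5 × 8 × 4 = 160
  FM-2: 9 × 9 × 7 = 567
  FM-3: 10 × 10 × 4 = 400
  FM-4: 3 × 9 × 9 = 243
  FM-5: 7 × 7 × 8 = 392
  FM-6: 4 × 3 × 5 = 60
  FM-7: 10 × 2 × 10 = 200
  FM-8: 6 × 5 × 5 = 150
Modes with RPN ≥ 394: FM-2 (567), FM-3 (400) → 2.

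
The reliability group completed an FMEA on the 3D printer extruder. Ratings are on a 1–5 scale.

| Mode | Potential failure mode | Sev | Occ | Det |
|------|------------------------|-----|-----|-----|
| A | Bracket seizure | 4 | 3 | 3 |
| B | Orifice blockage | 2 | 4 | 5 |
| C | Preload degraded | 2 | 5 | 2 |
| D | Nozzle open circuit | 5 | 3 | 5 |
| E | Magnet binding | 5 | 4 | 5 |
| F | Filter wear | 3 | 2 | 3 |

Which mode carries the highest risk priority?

RPN = Severity × Occurrence × Detection:
  A: 4 × 3 × 3 = 36
  B: 2 × 4 × 5 = 40
  C: 2 × 5 × 2 = 20
  D: 5 × 3 × 5 = 75
  E: 5 × 4 × 5 = 100
  F: 3 × 2 × 3 = 18
Highest RPN is 100 → E.

E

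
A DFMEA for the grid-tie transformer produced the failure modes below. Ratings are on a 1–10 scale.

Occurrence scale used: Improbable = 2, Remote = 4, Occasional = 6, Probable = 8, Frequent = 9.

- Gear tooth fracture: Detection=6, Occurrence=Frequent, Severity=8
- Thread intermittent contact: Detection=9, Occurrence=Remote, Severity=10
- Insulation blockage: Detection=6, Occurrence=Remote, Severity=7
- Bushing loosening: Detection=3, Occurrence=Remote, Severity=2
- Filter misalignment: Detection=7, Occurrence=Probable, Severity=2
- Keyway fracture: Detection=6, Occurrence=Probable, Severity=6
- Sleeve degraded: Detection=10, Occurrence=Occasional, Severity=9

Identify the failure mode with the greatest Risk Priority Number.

RPN = Severity × Occurrence × Detection:
  Gear tooth fracture: 8 × 9 × 6 = 432
  Thread intermittent contact: 10 × 4 × 9 = 360
  Insulation blockage: 7 × 4 × 6 = 168
  Bushing loosening: 2 × 4 × 3 = 24
  Filter misalignment: 2 × 8 × 7 = 112
  Keyway fracture: 6 × 8 × 6 = 288
  Sleeve degraded: 9 × 6 × 10 = 540
Highest RPN is 540 → Sleeve degraded.

Sleeve degraded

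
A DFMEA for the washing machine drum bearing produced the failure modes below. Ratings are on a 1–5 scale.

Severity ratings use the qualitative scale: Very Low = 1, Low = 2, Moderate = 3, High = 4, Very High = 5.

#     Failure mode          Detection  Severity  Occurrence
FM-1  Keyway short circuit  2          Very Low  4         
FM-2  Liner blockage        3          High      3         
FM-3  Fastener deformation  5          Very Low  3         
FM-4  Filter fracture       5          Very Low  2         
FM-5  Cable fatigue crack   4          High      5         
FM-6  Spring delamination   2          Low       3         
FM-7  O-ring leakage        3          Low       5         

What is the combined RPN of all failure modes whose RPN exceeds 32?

RPN = Severity × Occurrence × Detection:
  FM-1: 1 × 4 × 2 = 8
  FM-2: 4 × 3 × 3 = 36
  FM-3: 1 × 3 × 5 = 15
  FM-4: 1 × 2 × 5 = 10
  FM-5: 4 × 5 × 4 = 80
  FM-6: 2 × 3 × 2 = 12
  FM-7: 2 × 5 × 3 = 30
RPN > 32: FM-2 (36), FM-5 (80).
Sum: 36 + 80 = 116.

116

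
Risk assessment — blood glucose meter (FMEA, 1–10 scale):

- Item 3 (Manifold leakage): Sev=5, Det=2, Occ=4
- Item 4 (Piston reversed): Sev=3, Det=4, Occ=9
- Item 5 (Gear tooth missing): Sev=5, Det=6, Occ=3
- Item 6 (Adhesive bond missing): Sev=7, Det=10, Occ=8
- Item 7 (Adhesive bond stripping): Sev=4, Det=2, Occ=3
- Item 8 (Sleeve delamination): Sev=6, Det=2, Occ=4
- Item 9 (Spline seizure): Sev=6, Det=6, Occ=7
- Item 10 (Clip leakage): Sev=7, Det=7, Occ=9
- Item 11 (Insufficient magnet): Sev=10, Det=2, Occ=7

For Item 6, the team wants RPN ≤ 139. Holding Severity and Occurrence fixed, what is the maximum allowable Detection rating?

2

Item 6: S=7, O=8, D=10 → current RPN = 560.
Fixed product = 56. Need 56 × D ≤ 139, so D ≤ 139/56 = 2.48.
Maximum integer Detection rating = 2 (gives RPN 112; D=3 would give 168 > 139).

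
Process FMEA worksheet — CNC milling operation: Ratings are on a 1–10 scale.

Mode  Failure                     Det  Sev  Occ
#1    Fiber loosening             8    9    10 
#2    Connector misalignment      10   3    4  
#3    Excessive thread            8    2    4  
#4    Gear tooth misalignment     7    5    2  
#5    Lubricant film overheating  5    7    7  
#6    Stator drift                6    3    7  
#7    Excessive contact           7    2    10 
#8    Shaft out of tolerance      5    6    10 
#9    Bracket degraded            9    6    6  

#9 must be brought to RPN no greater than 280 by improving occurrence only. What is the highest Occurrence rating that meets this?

5

#9: S=6, O=6, D=9 → current RPN = 324.
Fixed product = 54. Need 54 × O ≤ 280, so O ≤ 280/54 = 5.19.
Maximum integer Occurrence rating = 5 (gives RPN 270; O=6 would give 324 > 280).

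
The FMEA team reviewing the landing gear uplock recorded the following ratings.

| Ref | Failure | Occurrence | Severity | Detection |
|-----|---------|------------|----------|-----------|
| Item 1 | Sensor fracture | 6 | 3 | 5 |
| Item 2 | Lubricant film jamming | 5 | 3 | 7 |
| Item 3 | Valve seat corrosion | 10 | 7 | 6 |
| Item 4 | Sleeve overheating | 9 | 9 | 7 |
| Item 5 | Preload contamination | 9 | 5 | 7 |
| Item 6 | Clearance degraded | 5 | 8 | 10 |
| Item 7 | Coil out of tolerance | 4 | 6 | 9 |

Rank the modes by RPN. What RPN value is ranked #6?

105

RPN = Severity × Occurrence × Detection:
  Item 1: 3 × 6 × 5 = 90
  Item 2: 3 × 5 × 7 = 105
  Item 3: 7 × 10 × 6 = 420
  Item 4: 9 × 9 × 7 = 567
  Item 5: 5 × 9 × 7 = 315
  Item 6: 8 × 5 × 10 = 400
  Item 7: 6 × 4 × 9 = 216
Sorted descending: 567, 420, 400, 315, 216, 105, 90.
The sixth-highest RPN is 105 (Item 2).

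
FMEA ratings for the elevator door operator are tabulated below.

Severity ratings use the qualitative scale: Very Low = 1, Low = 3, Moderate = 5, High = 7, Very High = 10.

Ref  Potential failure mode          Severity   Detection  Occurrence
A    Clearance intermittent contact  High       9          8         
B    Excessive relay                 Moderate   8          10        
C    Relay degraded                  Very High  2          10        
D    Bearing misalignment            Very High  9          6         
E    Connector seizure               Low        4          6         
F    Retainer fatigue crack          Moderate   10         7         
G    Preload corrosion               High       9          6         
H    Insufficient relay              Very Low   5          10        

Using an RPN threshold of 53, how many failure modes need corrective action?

RPN = Severity × Occurrence × Detection:
  A: 7 × 8 × 9 = 504
  B: 5 × 10 × 8 = 400
  C: 10 × 10 × 2 = 200
  D: 10 × 6 × 9 = 540
  E: 3 × 6 × 4 = 72
  F: 5 × 7 × 10 = 350
  G: 7 × 6 × 9 = 378
  H: 1 × 10 × 5 = 50
Modes with RPN ≥ 53: A (504), B (400), C (200), D (540), E (72), F (350), G (378) → 7.

7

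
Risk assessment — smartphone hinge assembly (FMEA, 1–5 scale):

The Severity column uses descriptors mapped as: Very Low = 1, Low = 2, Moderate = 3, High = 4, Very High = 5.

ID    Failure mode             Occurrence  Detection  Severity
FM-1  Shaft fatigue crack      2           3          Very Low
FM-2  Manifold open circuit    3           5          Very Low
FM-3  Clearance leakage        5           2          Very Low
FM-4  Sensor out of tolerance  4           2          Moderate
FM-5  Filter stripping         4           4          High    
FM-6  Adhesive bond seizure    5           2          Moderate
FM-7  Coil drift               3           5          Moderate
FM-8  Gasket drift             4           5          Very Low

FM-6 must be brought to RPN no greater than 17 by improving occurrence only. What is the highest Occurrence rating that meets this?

2

FM-6: S=3, O=5, D=2 → current RPN = 30.
Fixed product = 6. Need 6 × O ≤ 17, so O ≤ 17/6 = 2.83.
Maximum integer Occurrence rating = 2 (gives RPN 12; O=3 would give 18 > 17).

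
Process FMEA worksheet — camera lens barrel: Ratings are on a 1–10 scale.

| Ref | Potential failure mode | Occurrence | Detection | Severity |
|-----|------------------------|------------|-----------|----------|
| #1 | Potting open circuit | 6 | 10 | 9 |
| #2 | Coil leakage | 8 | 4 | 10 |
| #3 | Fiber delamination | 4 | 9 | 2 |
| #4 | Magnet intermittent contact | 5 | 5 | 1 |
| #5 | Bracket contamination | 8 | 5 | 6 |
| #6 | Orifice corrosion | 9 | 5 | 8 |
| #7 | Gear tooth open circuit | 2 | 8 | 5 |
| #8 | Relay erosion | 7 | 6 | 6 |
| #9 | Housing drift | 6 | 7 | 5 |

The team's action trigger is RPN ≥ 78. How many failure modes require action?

7

RPN = Severity × Occurrence × Detection:
  #1: 9 × 6 × 10 = 540
  #2: 10 × 8 × 4 = 320
  #3: 2 × 4 × 9 = 72
  #4: 1 × 5 × 5 = 25
  #5: 6 × 8 × 5 = 240
  #6: 8 × 9 × 5 = 360
  #7: 5 × 2 × 8 = 80
  #8: 6 × 7 × 6 = 252
  #9: 5 × 6 × 7 = 210
Modes with RPN ≥ 78: #1 (540), #2 (320), #5 (240), #6 (360), #7 (80), #8 (252), #9 (210) → 7.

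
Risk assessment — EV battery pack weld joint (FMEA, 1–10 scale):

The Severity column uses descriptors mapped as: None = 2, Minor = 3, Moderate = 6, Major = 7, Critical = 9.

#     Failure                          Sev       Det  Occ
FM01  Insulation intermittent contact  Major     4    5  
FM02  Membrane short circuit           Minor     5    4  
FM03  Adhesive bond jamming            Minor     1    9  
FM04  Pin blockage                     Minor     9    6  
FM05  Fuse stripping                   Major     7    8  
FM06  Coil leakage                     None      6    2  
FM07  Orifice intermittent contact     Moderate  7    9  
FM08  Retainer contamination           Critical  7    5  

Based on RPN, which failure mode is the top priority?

FM05

RPN = Severity × Occurrence × Detection:
  FM01: 7 × 5 × 4 = 140
  FM02: 3 × 4 × 5 = 60
  FM03: 3 × 9 × 1 = 27
  FM04: 3 × 6 × 9 = 162
  FM05: 7 × 8 × 7 = 392
  FM06: 2 × 2 × 6 = 24
  FM07: 6 × 9 × 7 = 378
  FM08: 9 × 5 × 7 = 315
Highest RPN is 392 → FM05.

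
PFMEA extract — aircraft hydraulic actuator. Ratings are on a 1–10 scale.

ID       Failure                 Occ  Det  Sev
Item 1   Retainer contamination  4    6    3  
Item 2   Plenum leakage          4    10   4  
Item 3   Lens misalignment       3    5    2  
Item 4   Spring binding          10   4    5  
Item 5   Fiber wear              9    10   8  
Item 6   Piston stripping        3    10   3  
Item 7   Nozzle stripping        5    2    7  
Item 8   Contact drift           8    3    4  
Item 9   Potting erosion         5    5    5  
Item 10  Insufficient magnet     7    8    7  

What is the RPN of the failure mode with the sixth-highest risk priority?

RPN = Severity × Occurrence × Detection:
  Item 1: 3 × 4 × 6 = 72
  Item 2: 4 × 4 × 10 = 160
  Item 3: 2 × 3 × 5 = 30
  Item 4: 5 × 10 × 4 = 200
  Item 5: 8 × 9 × 10 = 720
  Item 6: 3 × 3 × 10 = 90
  Item 7: 7 × 5 × 2 = 70
  Item 8: 4 × 8 × 3 = 96
  Item 9: 5 × 5 × 5 = 125
  Item 10: 7 × 7 × 8 = 392
Sorted descending: 720, 392, 200, 160, 125, 96, 90, 72, 70, 30.
The sixth-highest RPN is 96 (Item 8).

96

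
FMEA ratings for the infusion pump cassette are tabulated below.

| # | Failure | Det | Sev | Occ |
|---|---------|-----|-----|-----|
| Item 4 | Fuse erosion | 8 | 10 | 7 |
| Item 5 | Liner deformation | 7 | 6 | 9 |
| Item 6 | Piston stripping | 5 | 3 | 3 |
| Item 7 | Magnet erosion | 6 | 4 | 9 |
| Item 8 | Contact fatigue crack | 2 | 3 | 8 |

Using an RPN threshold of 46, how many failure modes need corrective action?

RPN = Severity × Occurrence × Detection:
  Item 4: 10 × 7 × 8 = 560
  Item 5: 6 × 9 × 7 = 378
  Item 6: 3 × 3 × 5 = 45
  Item 7: 4 × 9 × 6 = 216
  Item 8: 3 × 8 × 2 = 48
Modes with RPN ≥ 46: Item 4 (560), Item 5 (378), Item 7 (216), Item 8 (48) → 4.

4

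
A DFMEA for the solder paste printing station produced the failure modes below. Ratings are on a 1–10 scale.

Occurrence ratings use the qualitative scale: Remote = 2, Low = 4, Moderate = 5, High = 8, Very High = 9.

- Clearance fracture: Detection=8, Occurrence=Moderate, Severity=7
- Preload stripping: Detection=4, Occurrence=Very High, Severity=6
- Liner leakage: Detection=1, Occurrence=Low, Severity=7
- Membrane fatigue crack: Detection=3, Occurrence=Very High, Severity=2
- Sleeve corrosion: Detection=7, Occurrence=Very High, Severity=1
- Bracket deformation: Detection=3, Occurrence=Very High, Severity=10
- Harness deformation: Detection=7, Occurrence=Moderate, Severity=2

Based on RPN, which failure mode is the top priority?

Clearance fracture

RPN = Severity × Occurrence × Detection:
  Clearance fracture: 7 × 5 × 8 = 280
  Preload stripping: 6 × 9 × 4 = 216
  Liner leakage: 7 × 4 × 1 = 28
  Membrane fatigue crack: 2 × 9 × 3 = 54
  Sleeve corrosion: 1 × 9 × 7 = 63
  Bracket deformation: 10 × 9 × 3 = 270
  Harness deformation: 2 × 5 × 7 = 70
Highest RPN is 280 → Clearance fracture.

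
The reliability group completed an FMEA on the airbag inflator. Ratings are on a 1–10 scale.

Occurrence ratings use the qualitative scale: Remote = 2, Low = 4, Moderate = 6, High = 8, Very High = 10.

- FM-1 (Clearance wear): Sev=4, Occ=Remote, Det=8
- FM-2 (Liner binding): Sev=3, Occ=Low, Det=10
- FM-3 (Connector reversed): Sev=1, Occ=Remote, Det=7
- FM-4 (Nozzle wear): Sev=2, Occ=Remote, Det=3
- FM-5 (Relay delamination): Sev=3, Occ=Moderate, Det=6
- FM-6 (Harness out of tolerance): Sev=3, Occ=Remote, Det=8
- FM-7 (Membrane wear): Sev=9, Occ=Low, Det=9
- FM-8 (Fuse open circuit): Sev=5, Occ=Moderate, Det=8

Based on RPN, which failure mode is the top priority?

RPN = Severity × Occurrence × Detection:
  FM-1: 4 × 2 × 8 = 64
  FM-2: 3 × 4 × 10 = 120
  FM-3: 1 × 2 × 7 = 14
  FM-4: 2 × 2 × 3 = 12
  FM-5: 3 × 6 × 6 = 108
  FM-6: 3 × 2 × 8 = 48
  FM-7: 9 × 4 × 9 = 324
  FM-8: 5 × 6 × 8 = 240
Highest RPN is 324 → FM-7.

FM-7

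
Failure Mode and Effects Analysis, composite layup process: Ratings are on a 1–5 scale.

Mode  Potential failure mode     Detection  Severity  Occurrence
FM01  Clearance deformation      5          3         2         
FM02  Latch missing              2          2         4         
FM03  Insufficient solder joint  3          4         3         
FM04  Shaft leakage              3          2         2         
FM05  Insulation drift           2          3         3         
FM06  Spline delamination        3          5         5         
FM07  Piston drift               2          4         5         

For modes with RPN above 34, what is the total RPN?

RPN = Severity × Occurrence × Detection:
  FM01: 3 × 2 × 5 = 30
  FM02: 2 × 4 × 2 = 16
  FM03: 4 × 3 × 3 = 36
  FM04: 2 × 2 × 3 = 12
  FM05: 3 × 3 × 2 = 18
  FM06: 5 × 5 × 3 = 75
  FM07: 4 × 5 × 2 = 40
RPN > 34: FM03 (36), FM06 (75), FM07 (40).
Sum: 36 + 75 + 40 = 151.

151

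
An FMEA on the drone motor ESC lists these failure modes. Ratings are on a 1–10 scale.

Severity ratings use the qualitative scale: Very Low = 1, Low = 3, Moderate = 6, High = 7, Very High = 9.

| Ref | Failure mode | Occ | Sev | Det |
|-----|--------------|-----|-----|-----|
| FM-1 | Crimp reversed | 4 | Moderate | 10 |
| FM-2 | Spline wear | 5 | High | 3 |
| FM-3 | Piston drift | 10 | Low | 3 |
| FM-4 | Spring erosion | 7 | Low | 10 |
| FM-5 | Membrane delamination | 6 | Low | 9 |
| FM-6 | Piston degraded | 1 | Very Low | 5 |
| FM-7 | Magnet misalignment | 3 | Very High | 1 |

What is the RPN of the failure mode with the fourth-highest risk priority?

RPN = Severity × Occurrence × Detection:
  FM-1: 6 × 4 × 10 = 240
  FM-2: 7 × 5 × 3 = 105
  FM-3: 3 × 10 × 3 = 90
  FM-4: 3 × 7 × 10 = 210
  FM-5: 3 × 6 × 9 = 162
  FM-6: 1 × 1 × 5 = 5
  FM-7: 9 × 3 × 1 = 27
Sorted descending: 240, 210, 162, 105, 90, 27, 5.
The fourth-highest RPN is 105 (FM-2).

105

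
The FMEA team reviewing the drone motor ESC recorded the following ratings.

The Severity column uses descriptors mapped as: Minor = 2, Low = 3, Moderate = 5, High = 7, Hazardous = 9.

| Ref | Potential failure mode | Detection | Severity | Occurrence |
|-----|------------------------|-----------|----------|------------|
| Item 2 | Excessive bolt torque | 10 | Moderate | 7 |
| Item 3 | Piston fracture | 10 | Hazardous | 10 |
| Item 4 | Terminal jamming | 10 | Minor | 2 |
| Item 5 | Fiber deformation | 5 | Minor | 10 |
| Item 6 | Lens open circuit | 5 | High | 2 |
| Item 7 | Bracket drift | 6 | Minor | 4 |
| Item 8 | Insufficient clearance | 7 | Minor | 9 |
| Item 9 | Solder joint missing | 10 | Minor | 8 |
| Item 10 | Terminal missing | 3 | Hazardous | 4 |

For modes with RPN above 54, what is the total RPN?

RPN = Severity × Occurrence × Detection:
  Item 2: 5 × 7 × 10 = 350
  Item 3: 9 × 10 × 10 = 900
  Item 4: 2 × 2 × 10 = 40
  Item 5: 2 × 10 × 5 = 100
  Item 6: 7 × 2 × 5 = 70
  Item 7: 2 × 4 × 6 = 48
  Item 8: 2 × 9 × 7 = 126
  Item 9: 2 × 8 × 10 = 160
  Item 10: 9 × 4 × 3 = 108
RPN > 54: Item 2 (350), Item 3 (900), Item 5 (100), Item 6 (70), Item 8 (126), Item 9 (160), Item 10 (108).
Sum: 350 + 900 + 100 + 70 + 126 + 160 + 108 = 1814.

1814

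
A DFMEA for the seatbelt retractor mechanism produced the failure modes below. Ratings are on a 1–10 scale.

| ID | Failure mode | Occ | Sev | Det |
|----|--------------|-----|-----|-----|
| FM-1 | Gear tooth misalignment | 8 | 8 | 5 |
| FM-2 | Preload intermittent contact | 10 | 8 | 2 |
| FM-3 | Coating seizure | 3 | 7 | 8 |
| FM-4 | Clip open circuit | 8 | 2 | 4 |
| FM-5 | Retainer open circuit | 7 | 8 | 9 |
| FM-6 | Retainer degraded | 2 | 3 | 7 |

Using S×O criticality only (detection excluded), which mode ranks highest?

Criticality = Severity × Occurrence:
  FM-1: 8 × 8 = 64
  FM-2: 8 × 10 = 80
  FM-3: 7 × 3 = 21
  FM-4: 2 × 8 = 16
  FM-5: 8 × 7 = 56
  FM-6: 3 × 2 = 6
Highest criticality is 80 → FM-2.

FM-2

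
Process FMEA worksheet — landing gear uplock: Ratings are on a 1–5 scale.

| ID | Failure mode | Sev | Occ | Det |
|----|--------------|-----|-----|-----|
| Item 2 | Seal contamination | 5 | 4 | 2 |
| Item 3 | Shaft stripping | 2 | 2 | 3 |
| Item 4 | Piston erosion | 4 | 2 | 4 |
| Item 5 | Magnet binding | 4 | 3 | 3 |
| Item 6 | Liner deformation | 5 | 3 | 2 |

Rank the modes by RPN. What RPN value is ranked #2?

RPN = Severity × Occurrence × Detection:
  Item 2: 5 × 4 × 2 = 40
  Item 3: 2 × 2 × 3 = 12
  Item 4: 4 × 2 × 4 = 32
  Item 5: 4 × 3 × 3 = 36
  Item 6: 5 × 3 × 2 = 30
Sorted descending: 40, 36, 32, 30, 12.
The second-highest RPN is 36 (Item 5).

36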